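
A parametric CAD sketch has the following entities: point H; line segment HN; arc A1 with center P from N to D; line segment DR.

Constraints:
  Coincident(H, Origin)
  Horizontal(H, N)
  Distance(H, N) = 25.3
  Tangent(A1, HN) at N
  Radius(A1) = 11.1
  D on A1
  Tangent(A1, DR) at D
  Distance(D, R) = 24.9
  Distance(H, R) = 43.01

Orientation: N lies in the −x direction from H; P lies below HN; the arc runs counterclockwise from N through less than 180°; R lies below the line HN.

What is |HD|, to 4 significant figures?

38.59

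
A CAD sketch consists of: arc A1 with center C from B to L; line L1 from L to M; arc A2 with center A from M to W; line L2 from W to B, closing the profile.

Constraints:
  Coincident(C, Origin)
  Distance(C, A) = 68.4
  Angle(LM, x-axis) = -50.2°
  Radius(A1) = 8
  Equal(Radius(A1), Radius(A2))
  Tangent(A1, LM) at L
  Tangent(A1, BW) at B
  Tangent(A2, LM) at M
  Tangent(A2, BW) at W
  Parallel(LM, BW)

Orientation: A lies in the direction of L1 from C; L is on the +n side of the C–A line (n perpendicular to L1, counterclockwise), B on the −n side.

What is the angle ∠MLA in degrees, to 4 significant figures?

6.671°

The slot axis is L1's direction at -50.2°, so u = (cos -50.2°, sin -50.2°) = (0.6401, -0.7683) and n = (−sin -50.2°, cos -50.2°) = (0.7683, 0.6401). C is at the origin and A lies 68.4 along u from C, so A = 68.4·u = (43.78, -52.55). Tangency of A1 to both parallel lines with radius 8.0 puts L and B at C ± 8.0·n: L = (6.146, 5.121), B = (-6.146, -5.121). Equal radii place M and W the same way about A: M = A + 8.0·n = (49.93, -47.43), W = A − 8.0·n = (37.64, -57.67). Then cos ∠MLA = LM·LA / (|LM||LA|), giving 6.671°.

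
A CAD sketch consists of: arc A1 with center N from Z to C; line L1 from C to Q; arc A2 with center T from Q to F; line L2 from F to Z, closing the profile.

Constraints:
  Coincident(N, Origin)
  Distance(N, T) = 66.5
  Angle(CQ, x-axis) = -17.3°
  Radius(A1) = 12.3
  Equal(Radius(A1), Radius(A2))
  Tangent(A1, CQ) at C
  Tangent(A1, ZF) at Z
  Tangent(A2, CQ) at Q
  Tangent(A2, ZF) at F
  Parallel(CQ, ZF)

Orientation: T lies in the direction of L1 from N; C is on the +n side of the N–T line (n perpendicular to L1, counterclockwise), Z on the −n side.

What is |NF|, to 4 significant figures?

67.63

Tangency of A1 to both parallel lines with radius 12.3 puts C and Z at N ± 12.3·n: C = (3.658, 11.74), Z = (-3.658, -11.74). Equal radii place Q and F the same way about T: Q = T + 12.3·n = (67.15, -8.032), F = T − 12.3·n = (59.83, -31.52). Then |NF| = |F − N| = 67.63.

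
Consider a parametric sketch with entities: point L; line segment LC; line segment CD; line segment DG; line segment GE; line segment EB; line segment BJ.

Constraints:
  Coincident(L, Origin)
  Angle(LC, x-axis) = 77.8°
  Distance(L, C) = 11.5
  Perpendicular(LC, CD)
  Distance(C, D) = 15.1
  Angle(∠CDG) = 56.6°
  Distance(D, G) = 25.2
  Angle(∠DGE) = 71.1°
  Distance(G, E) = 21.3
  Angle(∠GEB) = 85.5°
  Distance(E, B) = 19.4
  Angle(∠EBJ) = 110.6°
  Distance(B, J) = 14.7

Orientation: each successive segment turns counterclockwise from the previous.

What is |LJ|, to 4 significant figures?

18.74

L is at the origin; LC runs at 77.8° with length 11.5, so C = (2.430, 11.24). The perpendicularity gives CD at right angles to LC, so CD runs at 167.8°; with |CD| = 15.1, D = (-12.33, 14.43). ∠CDG = 56.6° gives DG at -68.80° from the x-axis; with |DG| = 25.2, G = (-3.216, -9.063). ∠DGE = 71.1° gives GE at 40.10° from the x-axis; with |GE| = 21.3, E = (13.08, 4.657). ∠GEB = 85.5° gives EB at 134.6° from the x-axis; with |EB| = 19.4, B = (-0.5447, 18.47). ∠EBJ = 110.6° gives BJ at -156.0° from the x-axis; with |BJ| = 14.7, J = (-13.97, 12.49). Then |LJ| = |J − L| = 18.74.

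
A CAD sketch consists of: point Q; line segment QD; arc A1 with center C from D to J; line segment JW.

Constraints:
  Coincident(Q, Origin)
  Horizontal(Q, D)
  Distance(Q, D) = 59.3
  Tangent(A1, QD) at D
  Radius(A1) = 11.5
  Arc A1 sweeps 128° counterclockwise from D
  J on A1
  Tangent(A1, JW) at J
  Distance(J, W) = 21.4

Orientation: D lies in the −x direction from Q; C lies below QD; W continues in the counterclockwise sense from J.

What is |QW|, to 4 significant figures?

65.59

On A1, D sits at bearing 90° from C; a 128° counterclockwise sweep puts J at bearing 218°, so J = C + 11.5·(cos 218°, sin 218°) = (-68.36, -18.58). Since A1 is tangent to JW there, CJ ⟂ JW, so JW runs along (−sin 218°, cos 218°); with |JW| = 21.4, W = (-55.19, -35.44). Then |QW| = |W − Q| = 65.59.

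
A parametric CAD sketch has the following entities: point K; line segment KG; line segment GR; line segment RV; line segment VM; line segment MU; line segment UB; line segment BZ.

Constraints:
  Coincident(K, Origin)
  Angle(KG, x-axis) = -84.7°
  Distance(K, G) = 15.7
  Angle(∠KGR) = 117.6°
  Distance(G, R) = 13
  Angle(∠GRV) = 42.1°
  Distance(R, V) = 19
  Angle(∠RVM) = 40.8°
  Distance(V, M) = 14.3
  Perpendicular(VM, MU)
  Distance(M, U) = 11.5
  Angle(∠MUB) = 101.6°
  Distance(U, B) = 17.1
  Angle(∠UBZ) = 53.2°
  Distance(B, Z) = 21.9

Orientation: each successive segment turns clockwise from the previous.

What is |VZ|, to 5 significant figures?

8.4284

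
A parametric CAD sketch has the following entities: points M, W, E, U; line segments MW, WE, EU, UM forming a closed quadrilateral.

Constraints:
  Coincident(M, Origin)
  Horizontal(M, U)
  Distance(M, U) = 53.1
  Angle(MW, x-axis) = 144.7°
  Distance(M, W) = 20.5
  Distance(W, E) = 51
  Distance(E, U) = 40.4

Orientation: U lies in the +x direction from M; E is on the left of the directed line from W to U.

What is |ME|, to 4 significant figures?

44.35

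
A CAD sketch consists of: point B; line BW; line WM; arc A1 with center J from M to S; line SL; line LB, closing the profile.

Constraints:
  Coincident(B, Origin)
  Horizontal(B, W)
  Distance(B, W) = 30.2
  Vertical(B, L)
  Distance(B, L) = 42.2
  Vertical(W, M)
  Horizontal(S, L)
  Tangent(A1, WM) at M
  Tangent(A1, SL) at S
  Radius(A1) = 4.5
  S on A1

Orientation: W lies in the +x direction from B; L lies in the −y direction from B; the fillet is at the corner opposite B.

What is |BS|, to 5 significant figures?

49.410

B is at the origin; B and W share the same y with |BW| = 30.2 and W on the +x side, so W = (30.200, 0.0000). BL is vertical with |BL| = 42.2 and L on the −y side, so L = (0.0000, -42.200). The virtual corner opposite B is at (30.200, -42.200). The tangent condition forces JM to be normal to WM and A1 meets SL tangentially, so JS is at right angles to SL, with radius 4.5, so the center J sits 4.5 in from both sides at J = (25.700, -37.700). That places the tangent points at M = (30.200, -37.700) on WM and S = (25.700, -42.200) on SL. Then |BS| = |S − B| = 49.410.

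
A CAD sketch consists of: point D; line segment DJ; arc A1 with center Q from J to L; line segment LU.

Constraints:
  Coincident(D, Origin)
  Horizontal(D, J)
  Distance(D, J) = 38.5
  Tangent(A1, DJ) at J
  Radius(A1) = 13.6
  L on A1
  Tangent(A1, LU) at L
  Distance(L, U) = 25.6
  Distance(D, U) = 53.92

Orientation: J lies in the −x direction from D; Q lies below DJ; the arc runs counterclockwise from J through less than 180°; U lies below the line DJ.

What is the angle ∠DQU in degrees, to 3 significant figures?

99.7°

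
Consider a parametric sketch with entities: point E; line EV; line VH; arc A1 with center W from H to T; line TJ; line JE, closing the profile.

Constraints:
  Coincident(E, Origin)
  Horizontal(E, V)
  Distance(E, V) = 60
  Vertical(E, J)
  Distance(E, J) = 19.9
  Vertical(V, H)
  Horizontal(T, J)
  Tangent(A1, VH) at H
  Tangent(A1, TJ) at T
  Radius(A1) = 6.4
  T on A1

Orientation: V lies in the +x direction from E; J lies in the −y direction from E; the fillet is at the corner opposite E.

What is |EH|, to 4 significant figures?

61.50

E is at the origin; EV is horizontal with |EV| = 60.0 and V on the +x side, so V = (60.00, 0.000). EJ is vertical with |EJ| = 19.9 and J on the −y side, so J = (0.000, -19.90). The virtual corner opposite E is at (60.00, -19.90). The tangent condition forces WH to be normal to VH and the tangent condition forces WT to be normal to TJ, with radius 6.4, so the center W sits 6.4 in from both sides at W = (53.60, -13.50). That places the tangent points at H = (60.00, -13.50) on VH and T = (53.60, -19.90) on TJ. Then |EH| = |H − E| = 61.50.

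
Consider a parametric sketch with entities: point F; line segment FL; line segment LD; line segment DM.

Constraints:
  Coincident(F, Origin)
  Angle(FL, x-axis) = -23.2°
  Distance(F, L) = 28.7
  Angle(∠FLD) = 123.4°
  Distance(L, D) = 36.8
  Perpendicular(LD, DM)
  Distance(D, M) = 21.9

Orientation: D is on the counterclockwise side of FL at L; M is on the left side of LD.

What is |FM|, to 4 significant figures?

52.64

F is at the origin; FL runs at -23.2° with length 28.7, so L = 28.7·(cos -23.2°, sin -23.2°) = (26.38, -11.31). ∠FLD = 123.4°, so LD runs at -23.2° + (180° − 123.4°) = 33.40° from the x-axis; with |LD| = 36.8, D = L + 36.8·(cos 33.40°, sin 33.40°) = (57.10, 8.952). LD ⟂ DM; with |DM| = 21.9 on the left of LD, M = D + 21.9·(-0.5505, 0.8348) = (45.05, 27.23). Then |FM| = |M − F| = 52.64.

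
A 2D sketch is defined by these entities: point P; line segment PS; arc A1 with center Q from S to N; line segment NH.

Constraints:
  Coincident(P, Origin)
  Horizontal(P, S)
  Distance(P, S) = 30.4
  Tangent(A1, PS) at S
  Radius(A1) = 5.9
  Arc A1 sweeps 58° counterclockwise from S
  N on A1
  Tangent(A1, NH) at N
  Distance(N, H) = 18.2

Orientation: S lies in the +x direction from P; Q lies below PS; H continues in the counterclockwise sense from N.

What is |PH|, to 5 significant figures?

24.076

P is at the origin; P and S share the same y with |PS| = 30.4 and S on the +x side, so S = (30.400, 0.0000). The tangent condition forces QS to be normal to PS, so Q = S + (0, -5.9) = (30.400, -5.9000). On A1, S sits at bearing 90° from Q; a 58° counterclockwise sweep puts N at bearing 148°, so N = Q + 5.9·(cos 148°, sin 148°) = (25.397, -2.7735). A1 meets NH tangentially, so QN is at right angles to NH, so NH runs along (−sin 148°, cos 148°); with |NH| = 18.2, H = (15.752, -18.208). Then |PH| = |H − P| = 24.076.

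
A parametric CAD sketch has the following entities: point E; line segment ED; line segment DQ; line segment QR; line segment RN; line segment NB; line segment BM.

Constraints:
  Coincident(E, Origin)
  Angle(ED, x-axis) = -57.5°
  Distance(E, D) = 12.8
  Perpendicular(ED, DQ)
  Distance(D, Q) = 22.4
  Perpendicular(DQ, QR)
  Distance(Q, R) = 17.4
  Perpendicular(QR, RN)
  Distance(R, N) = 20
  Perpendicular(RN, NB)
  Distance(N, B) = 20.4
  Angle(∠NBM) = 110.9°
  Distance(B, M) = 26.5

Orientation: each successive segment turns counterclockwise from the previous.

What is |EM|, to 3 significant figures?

37.1

E is at the origin; ED runs at -57.5° with length 12.8, so D = (6.88, -10.8). ED ⟂ DQ, so DQ runs at 32.5°; with |DQ| = 22.4, Q = (25.8, 1.24). The perpendicularity gives QR at right angles to DQ, so QR runs at 122°; with |QR| = 17.4, R = (16.4, 15.9). QR ⟂ RN, so RN runs at -148°; with |RN| = 20.0, N = (-0.447, 5.17). RN is perpendicular to NB, so NB runs at -57.5°; with |NB| = 20.4, B = (10.5, -12.0). ∠NBM = 110.9° gives BM at 11.6° from the x-axis; with |BM| = 26.5, M = (36.5, -6.71). Then |EM| = |M − E| = 37.1.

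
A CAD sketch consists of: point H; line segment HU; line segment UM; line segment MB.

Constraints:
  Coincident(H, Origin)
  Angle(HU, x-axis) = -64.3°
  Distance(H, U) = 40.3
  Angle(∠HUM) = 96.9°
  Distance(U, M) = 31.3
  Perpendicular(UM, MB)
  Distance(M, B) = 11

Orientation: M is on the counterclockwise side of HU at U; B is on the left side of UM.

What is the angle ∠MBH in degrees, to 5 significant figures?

128.75°

H is at the origin; HU runs at -64.3° with length 40.3, so U = 40.3·(cos -64.3°, sin -64.3°) = (17.476, -36.313). ∠HUM = 96.9°, so UM runs at -64.3° + (180° − 96.9°) = 18.800° from the x-axis; with |UM| = 31.3, M = U + 31.3·(cos 18.800°, sin 18.800°) = (47.107, -26.226). UM is perpendicular to MB; with |MB| = 11.0 on the left of UM, B = M + 11.0·(-0.32227, 0.94665) = (43.562, -15.813). Then cos ∠MBH = BM·BH / (|BM||BH|), giving 128.75°.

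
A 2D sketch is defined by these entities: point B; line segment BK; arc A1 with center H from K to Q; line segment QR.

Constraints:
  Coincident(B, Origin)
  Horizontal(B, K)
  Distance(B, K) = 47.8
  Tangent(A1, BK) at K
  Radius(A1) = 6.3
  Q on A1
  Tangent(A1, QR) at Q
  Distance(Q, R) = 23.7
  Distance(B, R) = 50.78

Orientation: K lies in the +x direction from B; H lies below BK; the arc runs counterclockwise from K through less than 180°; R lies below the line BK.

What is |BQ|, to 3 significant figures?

42.0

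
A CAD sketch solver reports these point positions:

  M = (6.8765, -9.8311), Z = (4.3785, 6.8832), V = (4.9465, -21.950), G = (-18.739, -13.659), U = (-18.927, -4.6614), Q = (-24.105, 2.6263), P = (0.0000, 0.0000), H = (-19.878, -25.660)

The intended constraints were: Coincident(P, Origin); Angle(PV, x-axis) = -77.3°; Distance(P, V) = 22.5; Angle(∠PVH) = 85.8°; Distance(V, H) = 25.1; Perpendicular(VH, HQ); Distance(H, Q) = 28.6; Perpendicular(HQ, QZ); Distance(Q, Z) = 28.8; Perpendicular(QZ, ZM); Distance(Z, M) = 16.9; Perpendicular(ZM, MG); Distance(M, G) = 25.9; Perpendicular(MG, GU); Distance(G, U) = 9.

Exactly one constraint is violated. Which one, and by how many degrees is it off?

Perpendicular(MG, GU) — off by 7.30°.

P = (0.00, 0.00) ✓; PV at -77.30° ✓; |PV| = 22.50 ✓; ∠PVH = 85.80° ✓; |VH| = 25.10 ✓; ∠(VH, HQ) = 90.00° ✓; |HQ| = 28.60 ✓; ∠(HQ, QZ) = 90.00° ✓; |QZ| = 28.80 ✓; ∠(QZ, ZM) = 90.00° ✓; |ZM| = 16.90 ✓; ∠(ZM, MG) = 90.00° ✓; |MG| = 25.90 ✓; ∠(MG, GU) = 97.30° ✗; |GU| = 9.000 ✓.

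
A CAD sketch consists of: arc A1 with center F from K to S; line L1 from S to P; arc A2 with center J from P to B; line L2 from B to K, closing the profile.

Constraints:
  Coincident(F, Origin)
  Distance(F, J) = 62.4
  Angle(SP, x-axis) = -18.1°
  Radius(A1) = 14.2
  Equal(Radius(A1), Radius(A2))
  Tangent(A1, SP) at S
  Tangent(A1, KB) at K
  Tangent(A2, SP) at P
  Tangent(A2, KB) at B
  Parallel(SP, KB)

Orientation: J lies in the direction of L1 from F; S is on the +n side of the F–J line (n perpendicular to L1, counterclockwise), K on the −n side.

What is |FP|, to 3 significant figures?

64.0

Tangency of A1 to both parallel lines with radius 14.2 puts S and K at F ± 14.2·n: S = (4.41, 13.5), K = (-4.41, -13.5). Equal radii place P and B the same way about J: P = J + 14.2·n = (63.7, -5.89), B = J − 14.2·n = (54.9, -32.9). Then |FP| = |P − F| = 64.0.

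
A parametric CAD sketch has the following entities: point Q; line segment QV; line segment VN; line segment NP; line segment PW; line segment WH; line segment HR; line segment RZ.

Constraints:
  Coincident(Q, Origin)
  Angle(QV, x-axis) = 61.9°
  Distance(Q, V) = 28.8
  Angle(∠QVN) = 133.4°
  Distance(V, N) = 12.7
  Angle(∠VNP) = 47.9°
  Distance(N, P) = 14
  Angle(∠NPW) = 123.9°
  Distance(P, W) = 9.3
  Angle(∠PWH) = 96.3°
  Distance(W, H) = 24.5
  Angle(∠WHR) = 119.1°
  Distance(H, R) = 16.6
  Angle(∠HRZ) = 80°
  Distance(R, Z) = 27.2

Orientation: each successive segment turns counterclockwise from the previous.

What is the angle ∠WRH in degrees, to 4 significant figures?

36.90°

Q is at the origin; QV runs at 61.9° with length 28.8, so V = (13.57, 25.41). ∠QVN = 133.4° gives VN at 108.5° from the x-axis; with |VN| = 12.7, N = (9.535, 37.45). ∠VNP = 47.9° gives NP at -119.4° from the x-axis; with |NP| = 14.0, P = (2.663, 25.25). ∠NPW = 123.9° gives PW at -63.30° from the x-axis; with |PW| = 9.3, W = (6.841, 16.94). ∠PWH = 96.3° gives WH at 20.40° from the x-axis; with |WH| = 24.5, H = (29.80, 25.48). ∠WHR = 119.1° gives HR at 81.30° from the x-axis; with |HR| = 16.6, R = (32.32, 41.89). Then cos ∠WRH = RW·RH / (|RW||RH|), giving 36.90°.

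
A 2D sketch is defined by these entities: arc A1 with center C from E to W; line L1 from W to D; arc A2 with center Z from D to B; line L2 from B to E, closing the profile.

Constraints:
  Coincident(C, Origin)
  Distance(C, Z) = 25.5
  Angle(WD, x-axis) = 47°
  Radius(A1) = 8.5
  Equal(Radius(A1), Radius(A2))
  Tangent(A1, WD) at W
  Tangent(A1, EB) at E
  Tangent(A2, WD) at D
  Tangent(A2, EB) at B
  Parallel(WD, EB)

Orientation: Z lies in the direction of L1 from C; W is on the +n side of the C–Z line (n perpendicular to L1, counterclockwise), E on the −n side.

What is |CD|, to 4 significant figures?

26.88

Tangency of A1 to both parallel lines with radius 8.5 puts W and E at C ± 8.5·n: W = (-6.217, 5.797), E = (6.217, -5.797). Equal radii place D and B the same way about Z: D = Z + 8.5·n = (11.17, 24.45), B = Z − 8.5·n = (23.61, 12.85). Then |CD| = |D − C| = 26.88.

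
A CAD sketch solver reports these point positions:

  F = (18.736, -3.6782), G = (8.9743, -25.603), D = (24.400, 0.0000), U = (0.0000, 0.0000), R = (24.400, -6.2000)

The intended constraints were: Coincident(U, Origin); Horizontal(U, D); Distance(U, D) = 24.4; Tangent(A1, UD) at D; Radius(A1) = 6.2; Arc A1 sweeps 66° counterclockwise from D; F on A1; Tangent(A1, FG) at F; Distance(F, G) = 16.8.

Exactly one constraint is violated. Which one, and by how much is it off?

Distance(F, G) = 16.8 — off by 7.20.

U = (0.00, 0.00) ✓; U.y = 0.00, D.y = 0.00 ✓; |UD| = 24.40 ✓; ∠(RD, DU) = 90.00° ✓; |RD| = 6.200 ✓; bearing(R→F) − bearing(R→D) = 66.00° ✓; |RF| = 6.200 ✓; ∠(RF, FG) = 90.00° ✓; |FG| = 24.00 ✗.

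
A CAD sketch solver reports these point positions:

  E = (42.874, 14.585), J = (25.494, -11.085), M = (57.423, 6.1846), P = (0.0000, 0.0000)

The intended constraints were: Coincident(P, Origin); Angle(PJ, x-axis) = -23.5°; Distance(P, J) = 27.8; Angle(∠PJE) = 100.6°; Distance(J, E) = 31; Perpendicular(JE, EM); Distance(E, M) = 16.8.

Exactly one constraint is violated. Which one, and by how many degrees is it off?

Perpendicular(JE, EM) — off by 4.10°.

P = (0.00, 0.00) ✓; PJ at -23.50° ✓; |PJ| = 27.80 ✓; ∠PJE = 100.6° ✓; |JE| = 31.00 ✓; ∠(JE, EM) = 85.90° ✗; |EM| = 16.80 ✓.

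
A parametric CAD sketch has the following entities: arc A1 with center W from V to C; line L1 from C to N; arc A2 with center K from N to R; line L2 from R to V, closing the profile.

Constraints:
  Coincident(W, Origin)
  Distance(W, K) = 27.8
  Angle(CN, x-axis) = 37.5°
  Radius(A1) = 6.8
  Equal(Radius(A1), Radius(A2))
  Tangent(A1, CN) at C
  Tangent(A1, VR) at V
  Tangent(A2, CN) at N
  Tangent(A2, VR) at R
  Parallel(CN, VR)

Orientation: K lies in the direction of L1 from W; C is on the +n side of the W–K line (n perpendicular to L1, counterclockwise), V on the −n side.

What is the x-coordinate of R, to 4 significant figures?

26.19

Tangency of A1 to both parallel lines with radius 6.8 puts C and V at W ± 6.8·n: C = (-4.140, 5.395), V = (4.140, -5.395). Equal radii place N and R the same way about K: N = K + 6.8·n = (17.92, 22.32), R = K − 6.8·n = (26.19, 11.53). So R.x = 26.19.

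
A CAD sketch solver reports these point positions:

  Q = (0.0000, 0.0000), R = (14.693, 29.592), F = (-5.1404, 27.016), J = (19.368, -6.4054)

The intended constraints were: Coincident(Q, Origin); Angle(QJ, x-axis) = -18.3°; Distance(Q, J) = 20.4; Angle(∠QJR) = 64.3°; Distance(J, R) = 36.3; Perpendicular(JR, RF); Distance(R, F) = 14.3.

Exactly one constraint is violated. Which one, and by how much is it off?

Distance(R, F) = 14.3 — off by 5.70.

Q = (0.00, 0.00) ✓; QJ at -18.30° ✓; |QJ| = 20.40 ✓; ∠QJR = 64.30° ✓; |JR| = 36.30 ✓; ∠(JR, RF) = 90.00° ✓; |RF| = 20.00 ✗.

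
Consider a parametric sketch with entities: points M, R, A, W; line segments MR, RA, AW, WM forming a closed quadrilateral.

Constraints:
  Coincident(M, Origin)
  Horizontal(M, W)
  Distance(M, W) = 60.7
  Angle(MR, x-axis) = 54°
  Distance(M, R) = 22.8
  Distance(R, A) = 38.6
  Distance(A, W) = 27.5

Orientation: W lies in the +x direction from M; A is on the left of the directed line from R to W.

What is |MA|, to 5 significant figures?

57.428

M is at the origin; MW is horizontal with |MW| = 60.7 and W in +x, so W = (60.7, 0). MR runs at 54.0° with |MR| = 22.8, so R = (13.402, 18.446). A is determined by |RA| = 38.6 and |AW| = 27.5 together: it lies at the intersection of circle(R, 38.6) and circle(W, 27.5). With |RW| = 50.768, the foot of the radical line on RW is 32.610 from R and the perpendicular offset is √(38.6² − 32.610²) = 20.653. Taking the left-of-RW solution: A = (51.287, 25.839).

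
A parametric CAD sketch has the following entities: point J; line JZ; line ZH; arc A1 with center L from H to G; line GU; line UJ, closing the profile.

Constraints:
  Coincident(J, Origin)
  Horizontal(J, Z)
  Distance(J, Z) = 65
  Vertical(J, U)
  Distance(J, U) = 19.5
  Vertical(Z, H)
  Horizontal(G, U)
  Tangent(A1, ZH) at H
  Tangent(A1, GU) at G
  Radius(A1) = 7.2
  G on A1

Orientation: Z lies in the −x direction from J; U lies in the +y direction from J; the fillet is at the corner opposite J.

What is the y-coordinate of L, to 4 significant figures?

12.30

JU is vertical with |JU| = 19.5 and U on the +y side, so U = (0.000, 19.50). The virtual corner opposite J is at (-65.00, 19.50). A1 meets ZH tangentially, so LH is at right angles to ZH and since A1 is tangent to GU there, LG ⟂ GU, with radius 7.2, so the center L sits 7.2 in from both sides at L = (-57.80, 12.30). So L.y = 12.30.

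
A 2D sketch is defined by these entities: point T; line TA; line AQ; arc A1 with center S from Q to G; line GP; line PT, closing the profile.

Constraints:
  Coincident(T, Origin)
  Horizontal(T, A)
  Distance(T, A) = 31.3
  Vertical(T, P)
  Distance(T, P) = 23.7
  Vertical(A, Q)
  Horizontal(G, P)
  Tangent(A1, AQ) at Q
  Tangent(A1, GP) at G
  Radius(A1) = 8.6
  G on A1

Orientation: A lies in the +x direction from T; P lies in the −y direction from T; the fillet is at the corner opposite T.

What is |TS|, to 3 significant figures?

27.3

T is at the origin; TA is horizontal with |TA| = 31.3 and A on the +x side, so A = (31.3, 0.00). T and P share the same x with |TP| = 23.7 and P on the −y side, so P = (0.00, -23.7). The virtual corner opposite T is at (31.3, -23.7). Tangency of A1 to AQ means the radius SQ is perpendicular to AQ and the tangent condition forces SG to be normal to GP, with radius 8.6, so the center S sits 8.6 in from both sides at S = (22.7, -15.1). Then |TS| = |S − T| = 27.3.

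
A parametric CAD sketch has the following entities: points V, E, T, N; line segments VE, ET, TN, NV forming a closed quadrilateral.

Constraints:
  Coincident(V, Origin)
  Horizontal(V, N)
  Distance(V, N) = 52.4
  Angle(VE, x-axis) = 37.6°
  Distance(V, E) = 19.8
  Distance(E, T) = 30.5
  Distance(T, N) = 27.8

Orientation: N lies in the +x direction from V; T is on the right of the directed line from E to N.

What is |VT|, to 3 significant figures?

32.9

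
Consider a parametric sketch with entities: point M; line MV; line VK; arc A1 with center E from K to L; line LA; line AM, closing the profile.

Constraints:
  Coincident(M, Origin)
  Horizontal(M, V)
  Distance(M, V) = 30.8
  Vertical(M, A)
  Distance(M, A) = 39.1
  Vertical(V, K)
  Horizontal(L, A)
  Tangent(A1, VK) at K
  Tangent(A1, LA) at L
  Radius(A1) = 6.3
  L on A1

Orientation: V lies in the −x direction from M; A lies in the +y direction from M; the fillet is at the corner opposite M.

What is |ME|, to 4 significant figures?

40.94

M is at the origin; M and V share the same y with |MV| = 30.8 and V on the −x side, so V = (-30.80, 0.000). M and A share the same x with |MA| = 39.1 and A on the +y side, so A = (0.000, 39.10). The virtual corner opposite M is at (-30.80, 39.10). The tangent condition forces EK to be normal to VK and the tangent condition forces EL to be normal to LA, with radius 6.3, so the center E sits 6.3 in from both sides at E = (-24.50, 32.80). Then |ME| = |E − M| = 40.94.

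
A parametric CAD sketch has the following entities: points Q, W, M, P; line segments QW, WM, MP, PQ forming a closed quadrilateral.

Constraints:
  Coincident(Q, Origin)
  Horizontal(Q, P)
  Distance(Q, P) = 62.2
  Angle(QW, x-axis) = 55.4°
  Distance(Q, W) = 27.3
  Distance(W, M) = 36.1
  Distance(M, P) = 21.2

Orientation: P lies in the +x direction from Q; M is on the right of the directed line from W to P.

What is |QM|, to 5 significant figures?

41.298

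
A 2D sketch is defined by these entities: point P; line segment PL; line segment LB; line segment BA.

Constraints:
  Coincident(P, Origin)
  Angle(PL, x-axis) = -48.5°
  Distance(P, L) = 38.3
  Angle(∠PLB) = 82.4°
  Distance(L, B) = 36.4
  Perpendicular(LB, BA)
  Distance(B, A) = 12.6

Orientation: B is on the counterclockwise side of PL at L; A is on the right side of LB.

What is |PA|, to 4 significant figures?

59.49

P is at the origin; PL runs at -48.5° with length 38.3, so L = 38.3·(cos -48.5°, sin -48.5°) = (25.38, -28.69). ∠PLB = 82.4°, so LB runs at -48.5° + (180° − 82.4°) = 49.10° from the x-axis; with |LB| = 36.4, B = L + 36.4·(cos 49.10°, sin 49.10°) = (49.21, -1.172). The perpendicularity gives BA at right angles to LB; with |BA| = 12.6 on the right of LB, A = B + 12.6·(0.7559, -0.6547) = (58.73, -9.422). Then |PA| = |A − P| = 59.49.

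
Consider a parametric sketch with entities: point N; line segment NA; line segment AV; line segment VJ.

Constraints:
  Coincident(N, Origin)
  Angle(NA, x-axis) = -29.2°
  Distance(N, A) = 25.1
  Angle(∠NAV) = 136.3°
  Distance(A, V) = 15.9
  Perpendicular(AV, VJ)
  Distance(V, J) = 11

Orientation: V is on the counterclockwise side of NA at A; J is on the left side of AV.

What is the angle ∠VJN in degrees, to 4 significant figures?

100.6°

N is at the origin; NA runs at -29.2° with length 25.1, so A = 25.1·(cos -29.2°, sin -29.2°) = (21.91, -12.25). ∠NAV = 136.3°, so AV runs at -29.2° + (180° − 136.3°) = 14.50° from the x-axis; with |AV| = 15.9, V = A + 15.9·(cos 14.50°, sin 14.50°) = (37.30, -8.264). AV is perpendicular to VJ; with |VJ| = 11.0 on the left of AV, J = V + 11.0·(-0.2504, 0.9681) = (34.55, 2.385). Then cos ∠VJN = JV·JN / (|JV||JN|), giving 100.6°.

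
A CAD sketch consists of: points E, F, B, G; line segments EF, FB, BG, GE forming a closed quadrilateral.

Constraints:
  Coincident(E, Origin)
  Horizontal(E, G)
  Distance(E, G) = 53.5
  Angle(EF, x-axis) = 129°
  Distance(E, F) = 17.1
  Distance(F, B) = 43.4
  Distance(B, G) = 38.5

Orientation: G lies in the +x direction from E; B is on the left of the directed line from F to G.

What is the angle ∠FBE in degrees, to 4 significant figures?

23.04°

E is at the origin; EG is horizontal with |EG| = 53.5 and G in +x, so G = (53.5, 0). EF runs at 129.0° with |EF| = 17.1, so F = (-10.76, 13.29). B is determined by |FB| = 43.4 and |BG| = 38.5 together: it lies at the intersection of circle(F, 43.4) and circle(G, 38.5). With |FG| = 65.62, the foot of the radical line on FG is 35.87 from F and the perpendicular offset is √(43.4² − 35.87²) = 24.43. Taking the left-of-FG solution: B = (29.31, 29.95).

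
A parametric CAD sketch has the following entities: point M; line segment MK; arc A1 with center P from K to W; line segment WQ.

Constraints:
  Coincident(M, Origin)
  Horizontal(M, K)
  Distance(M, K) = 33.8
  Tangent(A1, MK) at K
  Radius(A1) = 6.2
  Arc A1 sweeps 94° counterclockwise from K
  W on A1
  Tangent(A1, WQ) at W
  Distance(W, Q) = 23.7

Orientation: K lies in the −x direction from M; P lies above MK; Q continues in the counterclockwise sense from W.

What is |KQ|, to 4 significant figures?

30.61

On A1, K sits at bearing -90° from P; a 94° counterclockwise sweep puts W at bearing 4°, so W = P + 6.2·(cos 4°, sin 4°) = (-27.62, 6.632). The tangent condition forces PW to be normal to WQ, so WQ runs along (−sin 4°, cos 4°); with |WQ| = 23.7, Q = (-29.27, 30.27). Then |KQ| = |Q − K| = 30.61.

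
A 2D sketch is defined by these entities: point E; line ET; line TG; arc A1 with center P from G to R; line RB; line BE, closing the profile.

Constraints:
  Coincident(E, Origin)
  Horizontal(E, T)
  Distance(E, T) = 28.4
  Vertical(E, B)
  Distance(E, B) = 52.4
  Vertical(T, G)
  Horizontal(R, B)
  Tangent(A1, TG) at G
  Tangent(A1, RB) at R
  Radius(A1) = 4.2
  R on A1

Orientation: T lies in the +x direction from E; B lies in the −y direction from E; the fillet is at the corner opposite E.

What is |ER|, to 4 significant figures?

57.72

The virtual corner opposite E is at (28.40, -52.40). A1 meets TG tangentially, so PG is at right angles to TG and the tangent condition forces PR to be normal to RB, with radius 4.2, so the center P sits 4.2 in from both sides at P = (24.20, -48.20). That places the tangent points at G = (28.40, -48.20) on TG and R = (24.20, -52.40) on RB. Then |ER| = |R − E| = 57.72.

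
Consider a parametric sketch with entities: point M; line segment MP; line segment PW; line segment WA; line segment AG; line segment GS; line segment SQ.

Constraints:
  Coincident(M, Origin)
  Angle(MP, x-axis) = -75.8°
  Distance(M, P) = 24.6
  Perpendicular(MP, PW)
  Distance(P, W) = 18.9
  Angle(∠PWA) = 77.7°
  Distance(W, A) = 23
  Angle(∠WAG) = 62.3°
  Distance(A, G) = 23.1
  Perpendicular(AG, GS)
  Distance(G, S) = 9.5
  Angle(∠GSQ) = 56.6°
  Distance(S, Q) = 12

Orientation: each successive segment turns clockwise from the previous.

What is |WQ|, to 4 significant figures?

17.63

M is at the origin; MP runs at -75.8° with length 24.6, so P = (6.035, -23.85). The perpendicularity gives PW at right angles to MP, so PW runs at -165.8°; with |PW| = 18.9, W = (-12.29, -28.48). ∠PWA = 77.7° gives WA at 91.90° from the x-axis; with |WA| = 23.0, A = (-13.05, -5.497). ∠WAG = 62.3° gives AG at -25.80° from the x-axis; with |AG| = 23.1, G = (7.747, -15.55). The perpendicularity gives GS at right angles to AG, so GS runs at -115.8°; with |GS| = 9.5, S = (3.612, -24.10). ∠GSQ = 56.6° gives SQ at 120.8° from the x-axis; with |SQ| = 12.0, Q = (-2.532, -13.80). Then |WQ| = |Q − W| = 17.63.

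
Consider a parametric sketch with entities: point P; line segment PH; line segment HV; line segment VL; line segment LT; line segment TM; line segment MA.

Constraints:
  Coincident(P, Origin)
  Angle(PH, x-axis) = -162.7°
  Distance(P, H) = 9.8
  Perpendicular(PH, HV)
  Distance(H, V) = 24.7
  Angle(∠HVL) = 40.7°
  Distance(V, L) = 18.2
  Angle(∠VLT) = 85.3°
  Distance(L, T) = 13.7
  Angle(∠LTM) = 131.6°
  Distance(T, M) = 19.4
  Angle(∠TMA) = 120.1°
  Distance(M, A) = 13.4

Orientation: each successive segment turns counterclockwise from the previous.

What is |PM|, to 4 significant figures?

28.83

∠VLT = 85.3° gives LT at 161.3° from the x-axis; with |LT| = 13.7, T = (-7.760, -5.401). ∠LTM = 131.6° gives TM at -150.3° from the x-axis; with |TM| = 19.4, M = (-24.61, -15.01). Then |PM| = |M − P| = 28.83.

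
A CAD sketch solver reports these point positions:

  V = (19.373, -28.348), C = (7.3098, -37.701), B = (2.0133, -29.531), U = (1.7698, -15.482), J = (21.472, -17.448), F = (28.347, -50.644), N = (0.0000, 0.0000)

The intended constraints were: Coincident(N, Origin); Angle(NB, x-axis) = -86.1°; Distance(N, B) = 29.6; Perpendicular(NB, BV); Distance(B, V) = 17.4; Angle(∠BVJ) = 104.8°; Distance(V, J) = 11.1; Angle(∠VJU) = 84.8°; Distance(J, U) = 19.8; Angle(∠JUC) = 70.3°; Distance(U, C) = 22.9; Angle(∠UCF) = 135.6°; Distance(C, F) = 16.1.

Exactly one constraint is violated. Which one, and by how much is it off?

Distance(C, F) = 16.1 — off by 8.60.

N = (0.00, 0.00) ✓; NB at -86.10° ✓; |NB| = 29.60 ✓; ∠(NB, BV) = 90.00° ✓; |BV| = 17.40 ✓; ∠BVJ = 104.8° ✓; |VJ| = 11.10 ✓; ∠VJU = 84.80° ✓; |JU| = 19.80 ✓; ∠JUC = 70.30° ✓; |UC| = 22.90 ✓; ∠UCF = 135.6° ✓; |CF| = 24.70 ✗.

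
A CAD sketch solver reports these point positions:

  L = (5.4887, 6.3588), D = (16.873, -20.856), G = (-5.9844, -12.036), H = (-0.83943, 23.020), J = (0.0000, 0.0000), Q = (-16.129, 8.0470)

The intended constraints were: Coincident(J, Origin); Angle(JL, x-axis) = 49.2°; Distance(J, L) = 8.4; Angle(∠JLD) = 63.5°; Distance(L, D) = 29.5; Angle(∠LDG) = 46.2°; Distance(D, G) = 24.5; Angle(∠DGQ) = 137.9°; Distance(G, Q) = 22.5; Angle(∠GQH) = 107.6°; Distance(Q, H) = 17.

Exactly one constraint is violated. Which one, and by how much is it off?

Distance(Q, H) = 17 — off by 4.40.

J = (0.00, 0.00) ✓; JL at 49.20° ✓; |JL| = 8.400 ✓; ∠JLD = 63.50° ✓; |LD| = 29.50 ✓; ∠LDG = 46.20° ✓; |DG| = 24.50 ✓; ∠DGQ = 137.9° ✓; |GQ| = 22.50 ✓; ∠GQH = 107.6° ✓; |QH| = 21.40 ✗.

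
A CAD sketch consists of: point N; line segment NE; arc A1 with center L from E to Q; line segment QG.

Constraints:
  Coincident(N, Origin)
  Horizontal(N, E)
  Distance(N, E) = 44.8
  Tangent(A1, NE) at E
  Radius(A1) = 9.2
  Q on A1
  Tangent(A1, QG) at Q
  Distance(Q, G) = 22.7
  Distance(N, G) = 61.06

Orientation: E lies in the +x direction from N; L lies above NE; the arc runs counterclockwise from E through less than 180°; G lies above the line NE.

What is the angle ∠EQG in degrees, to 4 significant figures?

131.9°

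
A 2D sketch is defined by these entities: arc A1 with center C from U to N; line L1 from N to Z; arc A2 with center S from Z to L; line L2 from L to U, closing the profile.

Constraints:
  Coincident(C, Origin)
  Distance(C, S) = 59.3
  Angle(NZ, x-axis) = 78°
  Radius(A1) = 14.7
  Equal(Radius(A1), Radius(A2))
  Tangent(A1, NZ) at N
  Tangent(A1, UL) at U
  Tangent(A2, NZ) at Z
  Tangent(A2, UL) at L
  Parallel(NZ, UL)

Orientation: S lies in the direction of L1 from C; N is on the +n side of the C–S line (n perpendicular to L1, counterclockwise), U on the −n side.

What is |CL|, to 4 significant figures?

61.09

The slot axis is L1's direction at 78.0°, so u = (cos 78.0°, sin 78.0°) = (0.2079, 0.9781) and n = (−sin 78.0°, cos 78.0°) = (-0.9781, 0.2079). C is at the origin and S lies 59.3 along u from C, so S = 59.3·u = (12.33, 58.00). Tangency of A1 to both parallel lines with radius 14.7 puts N and U at C ± 14.7·n: N = (-14.38, 3.056), U = (14.38, -3.056). Equal radii place Z and L the same way about S: Z = S + 14.7·n = (-2.050, 61.06), L = S − 14.7·n = (26.71, 54.95). Then |CL| = |L − C| = 61.09.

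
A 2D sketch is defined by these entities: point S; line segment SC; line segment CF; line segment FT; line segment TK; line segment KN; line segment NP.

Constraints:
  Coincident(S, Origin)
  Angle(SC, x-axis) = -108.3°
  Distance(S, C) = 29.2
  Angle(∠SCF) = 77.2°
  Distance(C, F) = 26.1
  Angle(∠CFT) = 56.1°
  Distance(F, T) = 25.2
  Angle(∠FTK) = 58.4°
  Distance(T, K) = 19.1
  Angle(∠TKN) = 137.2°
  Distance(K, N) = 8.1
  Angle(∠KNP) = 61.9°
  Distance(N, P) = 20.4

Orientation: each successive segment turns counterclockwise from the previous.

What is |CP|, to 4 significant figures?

23.30

∠TKN = 137.2° gives KN at -77.20° from the x-axis; with |KN| = 8.1, N = (-2.930, -32.50). ∠KNP = 61.9° gives NP at 40.90° from the x-axis; with |NP| = 20.4, P = (12.49, -19.14). Then |CP| = |P − C| = 23.30.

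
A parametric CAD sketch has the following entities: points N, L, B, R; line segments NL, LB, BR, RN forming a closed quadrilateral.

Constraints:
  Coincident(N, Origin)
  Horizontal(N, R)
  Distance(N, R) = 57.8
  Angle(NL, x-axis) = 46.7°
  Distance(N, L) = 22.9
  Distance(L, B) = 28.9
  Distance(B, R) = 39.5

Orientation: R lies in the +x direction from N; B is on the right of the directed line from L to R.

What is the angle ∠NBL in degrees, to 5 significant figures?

50.616°

Checks: |LB| = 28.90 ✓; |BR| = 39.50 ✓.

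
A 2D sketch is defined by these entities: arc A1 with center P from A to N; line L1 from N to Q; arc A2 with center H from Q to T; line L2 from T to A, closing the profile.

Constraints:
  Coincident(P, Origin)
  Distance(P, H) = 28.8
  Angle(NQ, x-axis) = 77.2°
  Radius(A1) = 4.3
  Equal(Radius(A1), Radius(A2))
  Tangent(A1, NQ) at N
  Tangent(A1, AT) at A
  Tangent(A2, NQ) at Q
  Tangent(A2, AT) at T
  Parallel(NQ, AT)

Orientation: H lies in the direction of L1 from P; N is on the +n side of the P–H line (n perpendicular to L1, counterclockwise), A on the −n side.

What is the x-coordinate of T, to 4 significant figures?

10.57

The slot axis is L1's direction at 77.2°, so u = (cos 77.2°, sin 77.2°) = (0.2215, 0.9751) and n = (−sin 77.2°, cos 77.2°) = (-0.9751, 0.2215). P is at the origin and H lies 28.8 along u from P, so H = 28.8·u = (6.381, 28.08). Tangency of A1 to both parallel lines with radius 4.3 puts N and A at P ± 4.3·n: N = (-4.193, 0.9527), A = (4.193, -0.9527). Equal radii place Q and T the same way about H: Q = H + 4.3·n = (2.187, 29.04), T = H − 4.3·n = (10.57, 27.13). So T.x = 10.57.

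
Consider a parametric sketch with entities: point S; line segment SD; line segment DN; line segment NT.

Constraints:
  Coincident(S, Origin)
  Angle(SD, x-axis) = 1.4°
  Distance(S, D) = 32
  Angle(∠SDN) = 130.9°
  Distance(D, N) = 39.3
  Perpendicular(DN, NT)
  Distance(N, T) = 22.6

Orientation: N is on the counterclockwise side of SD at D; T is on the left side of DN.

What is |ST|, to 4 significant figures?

60.27

S is at the origin; SD runs at 1.4° with length 32.0, so D = 32.0·(cos 1.4°, sin 1.4°) = (31.99, 0.7818). ∠SDN = 130.9°, so DN runs at 1.4° + (180° − 130.9°) = 50.50° from the x-axis; with |DN| = 39.3, N = D + 39.3·(cos 50.50°, sin 50.50°) = (56.99, 31.11). DN ⟂ NT; with |NT| = 22.6 on the left of DN, T = N + 22.6·(-0.7716, 0.6361) = (39.55, 45.48). Then |ST| = |T − S| = 60.27.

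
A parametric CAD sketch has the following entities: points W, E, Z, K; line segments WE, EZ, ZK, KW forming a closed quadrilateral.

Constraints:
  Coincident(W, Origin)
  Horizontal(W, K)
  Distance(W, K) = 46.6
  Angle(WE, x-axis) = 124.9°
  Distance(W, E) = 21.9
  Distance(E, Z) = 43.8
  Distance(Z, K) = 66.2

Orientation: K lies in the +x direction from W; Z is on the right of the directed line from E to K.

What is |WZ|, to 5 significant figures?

29.530

W is at the origin; W and K share the same y with |WK| = 46.6 and K in +x, so K = (46.6, 0). WE runs at 124.9° with |WE| = 21.9, so E = (-12.530, 17.961). Z is determined by |EZ| = 43.8 and |ZK| = 66.2 together: it lies at the intersection of circle(E, 43.8) and circle(K, 66.2). With |EK| = 61.798, the foot of the radical line on EK is 10.963 from E and the perpendicular offset is √(43.8² − 10.963²) = 42.406. Taking the right-of-EK solution: Z = (-14.365, -25.800).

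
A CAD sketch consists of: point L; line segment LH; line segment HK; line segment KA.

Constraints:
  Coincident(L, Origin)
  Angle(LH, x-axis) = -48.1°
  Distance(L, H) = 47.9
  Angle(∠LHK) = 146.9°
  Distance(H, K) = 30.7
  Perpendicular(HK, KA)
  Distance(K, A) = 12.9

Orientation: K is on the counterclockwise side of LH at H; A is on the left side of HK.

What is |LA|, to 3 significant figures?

72.1

L is at the origin; LH runs at -48.1° with length 47.9, so H = 47.9·(cos -48.1°, sin -48.1°) = (32.0, -35.7). ∠LHK = 146.9°, so HK runs at -48.1° + (180° − 146.9°) = -15.0° from the x-axis; with |HK| = 30.7, K = H + 30.7·(cos -15.0°, sin -15.0°) = (61.6, -43.6). HK ⟂ KA; with |KA| = 12.9 on the left of HK, A = K + 12.9·(0.259, 0.966) = (65.0, -31.1). Then |LA| = |A − L| = 72.1.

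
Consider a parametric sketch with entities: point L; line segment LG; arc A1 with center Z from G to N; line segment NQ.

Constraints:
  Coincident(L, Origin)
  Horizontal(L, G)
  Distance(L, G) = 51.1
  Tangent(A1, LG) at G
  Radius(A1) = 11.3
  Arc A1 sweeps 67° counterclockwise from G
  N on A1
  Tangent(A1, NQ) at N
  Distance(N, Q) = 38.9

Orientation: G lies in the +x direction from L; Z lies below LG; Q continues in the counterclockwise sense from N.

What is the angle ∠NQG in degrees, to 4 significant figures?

7.950°

On A1, G sits at bearing 90° from Z; a 67° counterclockwise sweep puts N at bearing 157°, so N = Z + 11.3·(cos 157°, sin 157°) = (40.70, -6.885). Tangency of A1 to NQ means the radius ZN is perpendicular to NQ, so NQ runs along (−sin 157°, cos 157°); with |NQ| = 38.9, Q = (25.50, -42.69). Then cos ∠NQG = QN·QG / (|QN||QG|), giving 7.950°.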